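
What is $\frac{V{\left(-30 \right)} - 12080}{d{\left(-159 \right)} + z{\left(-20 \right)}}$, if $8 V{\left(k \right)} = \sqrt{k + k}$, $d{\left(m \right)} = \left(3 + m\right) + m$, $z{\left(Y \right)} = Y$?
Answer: $\frac{2416}{67} - \frac{i \sqrt{15}}{1340} \approx 36.06 - 0.0028903 i$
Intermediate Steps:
$d{\left(m \right)} = 3 + 2 m$
$V{\left(k \right)} = \frac{\sqrt{2} \sqrt{k}}{8}$ ($V{\left(k \right)} = \frac{\sqrt{k + k}}{8} = \frac{\sqrt{2 k}}{8} = \frac{\sqrt{2} \sqrt{k}}{8}$)
$\frac{V{\left(-30 \right)} - 12080}{d{\left(-159 \right)} + z{\left(-20 \right)}} = \frac{\frac{\sqrt{2} \sqrt{-30}}{8} - 12080}{\left(3 + 2 \left(-159\right)\right) - 20} = \frac{\frac{\sqrt{2} i \sqrt{30}}{8} - 12080}{\left(3 - 318\right) - 20} = \frac{\frac{i \sqrt{15}}{4} - 12080}{-315 - 20} = \frac{-12080 + \frac{i \sqrt{15}}{4}}{-335} = \left(-12080 + \frac{i \sqrt{15}}{4}\right) \left(- \frac{1}{335}\right) = \frac{2416}{67} - \frac{i \sqrt{15}}{1340}$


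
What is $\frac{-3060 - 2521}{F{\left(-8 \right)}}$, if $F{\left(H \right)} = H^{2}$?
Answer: $- \frac{5581}{64} \approx -87.203$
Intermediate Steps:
$\frac{-3060 - 2521}{F{\left(-8 \right)}} = \frac{-3060 - 2521}{\left(-8\right)^{2}} = \frac{-3060 - 2521}{64} = \left(-5581\right) \frac{1}{64} = - \frac{5581}{64}$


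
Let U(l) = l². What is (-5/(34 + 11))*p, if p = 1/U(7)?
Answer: -1/441 ≈ -0.0022676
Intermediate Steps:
p = 1/49 (p = 1/(7²) = 1/49 ≈ 0.020408)
(-5/(34 + 11))*p = -5/(34 + 11)*(1/49) = -5/45*(1/49) = -5*1/45*(1/49) = -⅑*1/49 = -1/441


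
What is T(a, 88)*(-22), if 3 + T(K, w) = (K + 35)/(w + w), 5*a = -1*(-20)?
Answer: 489/8 ≈ 61.125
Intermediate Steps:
a = 4 (a = (-1*(-20))/5 = (⅕)*20 = 4)
T(K, w) = -3 + (35 + K)/(2*w) (T(K, w) = -3 + (K + 35)/(w + w) = -3 + (35 + K)/((2*w)) = -3 + (35 + K)*(1/(2*w)) = -3 + (35 + K)/(2*w))
T(a, 88)*(-22) = ((½)*(35 + 4 - 6*88)/88)*(-22) = ((½)*(1/88)*(35 + 4 - 528))*(-22) = ((½)*(1/88)*(-489))*(-22) = -489/176*(-22) = 489/8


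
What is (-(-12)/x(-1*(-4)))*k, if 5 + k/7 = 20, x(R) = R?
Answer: 315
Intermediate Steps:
k = 105 (k = -35 + 7*20 = -35 + 140 = 105)
(-(-12)/x(-1*(-4)))*k = -(-12)/((-1*(-4)))*105 = -(-12)/4*105 = -12*(-¼)*105 = 3*105 = 315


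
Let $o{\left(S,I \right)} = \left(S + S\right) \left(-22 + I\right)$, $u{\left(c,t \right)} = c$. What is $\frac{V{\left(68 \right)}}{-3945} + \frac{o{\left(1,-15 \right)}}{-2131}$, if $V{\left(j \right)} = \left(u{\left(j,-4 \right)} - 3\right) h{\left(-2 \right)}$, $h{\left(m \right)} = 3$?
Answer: $- \frac{8241}{560453} \approx -0.014704$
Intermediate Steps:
$o{\left(S,I \right)} = 2 S \left(-22 + I\right)$
$V{\left(j \right)} = -9 + 3 j$ ($V{\left(j \right)} = \left(j - 3\right) 3 = \left(-3 + j\right) 3 = -9 + 3 j$)
$\frac{V{\left(68 \right)}}{-3945} + \frac{o{\left(1,-15 \right)}}{-2131} = \frac{-9 + 3 \cdot 68}{-3945} + \frac{2 \cdot 1 \left(-22 - 15\right)}{-2131} = \left(-9 + 204\right) \left(- \frac{1}{3945}\right) + 2 \cdot 1 \left(-37\right) \left(- \frac{1}{2131}\right) = 195 \left(- \frac{1}{3945}\right) - - \frac{74}{2131} = - \frac{13}{263} + \frac{74}{2131} = - \frac{8241}{560453}$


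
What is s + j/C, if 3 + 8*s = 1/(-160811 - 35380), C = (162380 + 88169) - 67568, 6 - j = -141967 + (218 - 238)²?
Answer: 57252464225/143596901484 ≈ 0.39870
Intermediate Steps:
j = 141573 (j = 6 - (-141967 + (218 - 238)²) = 6 - (-141967 + (-20)²) = 6 - (-141967 + 400) = 6 - 1*(-141567) = 6 + 141567 = 141573)
C = 182981 (C = 250549 - 67568 = 182981)
s = -294287/784764 (s = -3/8 + 1/(8*(-160811 - 35380)) = -3/8 + (⅛)/(-196191) = -3/8 + (⅛)*(-1/196191) = -3/8 - 1/1569528 = -294287/784764 ≈ -0.37500)
s + j/C = -294287/784764 + 141573/182981 = 57252464225/143596901484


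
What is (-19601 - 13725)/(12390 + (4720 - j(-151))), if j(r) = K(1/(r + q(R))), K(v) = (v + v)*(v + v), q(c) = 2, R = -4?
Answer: -369935263/189929553 ≈ -1.9478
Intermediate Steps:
K(v) = 4*v² (K(v) = (2*v)*(2*v) = 4*v²)
j(r) = 4/(2 + r)² (j(r) = 4*(1/(r + 2))² = 4*(1/(2 + r))² = 4/(2 + r)²)
(-19601 - 13725)/(12390 + (4720 - j(-151))) = (-19601 - 13725)/(12390 + (4720 - 4/(2 - 151)²)) = -33326/(12390 + (4720 - 4/(-149)²)) = -33326/(12390 + (4720 - 4/22201)) = -33326/(12390 + 104788716/22201) = -33326/379859106/22201 = -33326*22201/379859106 = -369935263/189929553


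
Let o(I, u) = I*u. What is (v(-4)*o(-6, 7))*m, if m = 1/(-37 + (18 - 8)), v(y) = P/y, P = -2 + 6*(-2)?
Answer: 49/9 ≈ 5.4444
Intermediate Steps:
P = -14 (P = -2 - 12 = -14)
v(y) = -14/y
m = -1/27 (m = 1/(-37 + 10) = 1/(-27) = -1/27 ≈ -0.037037)
(v(-4)*o(-6, 7))*m = ((-14/(-4))*(-6*7))*(-1/27) = (-14*(-1/4)*(-42))*(-1/27) = ((7/2)*(-42))*(-1/27) = -147*(-1/27) = 49/9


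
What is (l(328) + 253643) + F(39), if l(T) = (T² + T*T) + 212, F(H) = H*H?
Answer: 470544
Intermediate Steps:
F(H) = H²
l(T) = 212 + 2*T² (l(T) = (T² + T²) + 212 = 2*T² + 212 = 212 + 2*T²)
(l(328) + 253643) + F(39) = ((212 + 2*328²) + 253643) + 39² = ((212 + 2*107584) + 253643) + 1521 = ((212 + 215168) + 253643) + 1521 = (215380 + 253643) + 1521 = 469023 + 1521 = 470544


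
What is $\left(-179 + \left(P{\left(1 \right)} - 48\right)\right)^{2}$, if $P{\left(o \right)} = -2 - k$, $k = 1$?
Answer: $52900$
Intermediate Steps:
$P{\left(o \right)} = -3$ ($P{\left(o \right)} = -2 - 1 = -3$)
$\left(-179 + \left(P{\left(1 \right)} - 48\right)\right)^{2} = \left(-179 - 51\right)^{2} = \left(-230\right)^{2} = 52900$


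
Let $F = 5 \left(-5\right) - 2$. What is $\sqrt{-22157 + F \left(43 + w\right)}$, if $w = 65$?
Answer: $i \sqrt{25073} \approx 158.34 i$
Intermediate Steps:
$F = -27$ ($F = -25 - 2 = -27$)
$\sqrt{-22157 + F \left(43 + w\right)} = \sqrt{-22157 - 27 \left(43 + 65\right)} = \sqrt{-22157 - 2916} = \sqrt{-25073} = i \sqrt{25073}$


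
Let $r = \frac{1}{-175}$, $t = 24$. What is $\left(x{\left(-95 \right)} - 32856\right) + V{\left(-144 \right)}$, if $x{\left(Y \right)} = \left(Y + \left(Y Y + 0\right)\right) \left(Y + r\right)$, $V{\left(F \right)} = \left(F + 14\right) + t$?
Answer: $- \frac{30847706}{35} \approx -8.8136 \cdot 10^{5}$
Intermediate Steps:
$r = - \frac{1}{175} \approx -0.0057143$
$V{\left(F \right)} = 38 + F$ ($V{\left(F \right)} = \left(F + 14\right) + 24 = \left(14 + F\right) + 24 = 38 + F$)
$x{\left(Y \right)} = \left(- \frac{1}{175} + Y\right) \left(Y + Y^{2}\right)$ ($x{\left(Y \right)} = \left(Y + \left(Y Y + 0\right)\right) \left(Y - \frac{1}{175}\right) = \left(Y + \left(Y^{2} + 0\right)\right) \left(- \frac{1}{175} + Y\right) = \left(Y + Y^{2}\right) \left(- \frac{1}{175} + Y\right) = \left(- \frac{1}{175} + Y\right) \left(Y + Y^{2}\right)$)
$\left(x{\left(-95 \right)} - 32856\right) + V{\left(-144 \right)} = \left(\frac{1}{175} \left(-95\right) \left(-1 + 174 \left(-95\right) + 175 \left(-95\right)^{2}\right) - 32856\right) + \left(38 - 144\right) = \left(\frac{1}{175} \left(-95\right) \left(-1 - 16530 + 175 \cdot 9025\right) - 32856\right) - 106 = \left(\frac{1}{175} \left(-95\right) \left(-1 - 16530 + 1579375\right) - 32856\right) - 106 = \left(\frac{1}{175} \left(-95\right) 1562844 - 32856\right) - 106 = \left(- \frac{29694036}{35} - 32856\right) - 106 = - \frac{30843996}{35} - 106 = - \frac{30847706}{35}$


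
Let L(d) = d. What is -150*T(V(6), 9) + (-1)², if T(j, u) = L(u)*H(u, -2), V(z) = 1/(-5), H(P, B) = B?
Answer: 2701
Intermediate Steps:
V(z) = -⅕ (V(z) = 1*(-⅕) = -⅕)
T(j, u) = -2*u (T(j, u) = u*(-2) = -2*u)
-150*T(V(6), 9) + (-1)² = -(-300)*9 + (-1)² = -150*(-18) + 1 = 2700 + 1 = 2701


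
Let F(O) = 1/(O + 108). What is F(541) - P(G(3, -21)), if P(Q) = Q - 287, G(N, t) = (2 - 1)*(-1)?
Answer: 186913/649 ≈ 288.00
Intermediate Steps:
G(N, t) = -1 (G(N, t) = 1*(-1) = -1)
F(O) = 1/(108 + O)
P(Q) = -287 + Q
F(541) - P(G(3, -21)) = 1/(108 + 541) - (-287 - 1) = 1/649 - 1*(-288) = 1/649 + 288 = 186913/649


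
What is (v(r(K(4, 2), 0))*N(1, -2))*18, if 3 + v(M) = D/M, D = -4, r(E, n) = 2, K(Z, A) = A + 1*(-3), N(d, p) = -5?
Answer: 450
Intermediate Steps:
K(Z, A) = -3 + A (K(Z, A) = A - 3 = -3 + A)
v(M) = -3 - 4/M
(v(r(K(4, 2), 0))*N(1, -2))*18 = ((-3 - 4/2)*(-5))*18 = ((-3 - 4*½)*(-5))*18 = ((-3 - 2)*(-5))*18 = -5*(-5)*18 = 25*18 = 450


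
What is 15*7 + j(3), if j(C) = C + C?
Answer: 111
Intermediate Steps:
j(C) = 2*C
15*7 + j(3) = 15*7 + 2*3 = 105 + 6 = 111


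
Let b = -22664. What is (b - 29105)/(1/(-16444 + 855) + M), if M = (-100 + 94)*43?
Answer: 807026941/4021963 ≈ 200.66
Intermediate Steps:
M = -258 (M = -6*43 = -258)
(b - 29105)/(1/(-16444 + 855) + M) = (-22664 - 29105)/(1/(-16444 + 855) - 258) = -51769/(1/(-15589) - 258) = -51769/(-1/15589 - 258) = -51769/(-4021963/15589) = -51769*(-15589/4021963) = 807026941/4021963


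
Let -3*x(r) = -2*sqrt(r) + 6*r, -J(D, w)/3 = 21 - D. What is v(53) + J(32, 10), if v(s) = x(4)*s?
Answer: -961/3 ≈ -320.33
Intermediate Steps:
J(D, w) = -63 + 3*D (J(D, w) = -3*(21 - D) = -63 + 3*D)
x(r) = -2*r + 2*sqrt(r)/3 (x(r) = -(-2*sqrt(r) + 6*r)/3 = -2*r + 2*sqrt(r)/3)
v(s) = -20*s/3 (v(s) = (-2*4 + 2*sqrt(4)/3)*s = (-8 + (2/3)*2)*s = (-8 + 4/3)*s = -20*s/3)
v(53) + J(32, 10) = -20/3*53 + (-63 + 3*32) = -1060/3 + (-63 + 96) = -1060/3 + 33 = -961/3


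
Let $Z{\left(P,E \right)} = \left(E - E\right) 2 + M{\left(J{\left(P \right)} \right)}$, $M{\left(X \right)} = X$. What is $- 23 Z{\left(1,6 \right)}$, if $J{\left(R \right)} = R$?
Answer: $-23$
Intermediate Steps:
$Z{\left(P,E \right)} = P$ ($Z{\left(P,E \right)} = \left(E - E\right) 2 + P = 0 \cdot 2 + P = 0 + P = P$)
$- 23 Z{\left(1,6 \right)} = \left(-23\right) 1 = -23$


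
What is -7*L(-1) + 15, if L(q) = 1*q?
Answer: 22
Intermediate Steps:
L(q) = q
-7*L(-1) + 15 = -7*(-1) + 15 = 7 + 15 = 22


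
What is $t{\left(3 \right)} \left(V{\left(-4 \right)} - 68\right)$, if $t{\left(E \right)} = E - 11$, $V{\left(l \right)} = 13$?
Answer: $440$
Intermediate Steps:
$t{\left(E \right)} = -11 + E$
$t{\left(3 \right)} \left(V{\left(-4 \right)} - 68\right) = \left(-11 + 3\right) \left(13 - 68\right) = \left(-8\right) \left(-55\right) = 440$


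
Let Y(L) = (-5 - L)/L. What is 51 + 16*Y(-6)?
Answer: 145/3 ≈ 48.333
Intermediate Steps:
Y(L) = (-5 - L)/L
51 + 16*Y(-6) = 51 + 16*((-5 - 1*(-6))/(-6)) = 51 + 16*(-(-5 + 6)/6) = 51 + 16*(-⅙*1) = 51 + 16*(-⅙) = 51 - 8/3 = 145/3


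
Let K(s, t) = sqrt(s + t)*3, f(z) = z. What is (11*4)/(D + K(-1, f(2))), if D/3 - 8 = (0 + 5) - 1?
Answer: 44/39 ≈ 1.1282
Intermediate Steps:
K(s, t) = 3*sqrt(s + t)
D = 36 (D = 24 + 3*((0 + 5) - 1) = 24 + 3*(5 - 1) = 24 + 3*4 = 24 + 12 = 36)
(11*4)/(D + K(-1, f(2))) = (11*4)/(36 + 3*sqrt(-1 + 2)) = 44/(36 + 3*sqrt(1)) = 44/(36 + 3*1) = 44/(36 + 3) = 44/39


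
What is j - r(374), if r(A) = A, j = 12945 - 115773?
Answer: -103202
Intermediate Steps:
j = -102828
j - r(374) = -102828 - 1*374 = -102828 - 374 = -103202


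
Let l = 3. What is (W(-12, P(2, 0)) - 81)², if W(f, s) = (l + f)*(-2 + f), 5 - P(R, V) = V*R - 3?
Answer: 2025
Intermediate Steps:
P(R, V) = 8 - R*V (P(R, V) = 5 - (V*R - 3) = 5 - (R*V - 3) = 5 - (-3 + R*V) = 5 + (3 - R*V) = 8 - R*V)
W(f, s) = (-2 + f)*(3 + f) (W(f, s) = (3 + f)*(-2 + f) = (-2 + f)*(3 + f))
(W(-12, P(2, 0)) - 81)² = ((-6 - 12 + (-12)²) - 81)² = ((-6 - 12 + 144) - 81)² = (126 - 81)² = 45² = 2025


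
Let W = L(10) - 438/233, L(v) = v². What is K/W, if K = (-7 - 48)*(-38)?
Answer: 243485/11431 ≈ 21.300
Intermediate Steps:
K = 2090 (K = -55*(-38) = 2090)
W = 22862/233 (W = 10² - 438/233 = 100 - 438*1/233 = 100 - 438/233 = 22862/233 ≈ 98.120)
K/W = 2090/(22862/233) = 2090*(233/22862) = 243485/11431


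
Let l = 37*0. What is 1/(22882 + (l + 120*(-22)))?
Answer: 1/20242 ≈ 4.9402e-5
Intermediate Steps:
l = 0
1/(22882 + (l + 120*(-22))) = 1/(22882 + (0 + 120*(-22))) = 1/(22882 + (0 - 2640)) = 1/(22882 - 2640) = 1/20242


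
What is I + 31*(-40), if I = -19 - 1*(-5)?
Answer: -1254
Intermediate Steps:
I = -14 (I = -19 + 5 = -14)
I + 31*(-40) = -14 + 31*(-40) = -14 - 1240 = -1254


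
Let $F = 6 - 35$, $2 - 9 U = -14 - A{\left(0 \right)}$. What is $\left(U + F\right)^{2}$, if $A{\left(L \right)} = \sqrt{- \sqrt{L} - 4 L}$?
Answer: $\frac{60025}{81} \approx 741.05$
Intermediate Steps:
$U = \frac{16}{9}$ ($U = \frac{2}{9} - \frac{-14 - \sqrt{- \sqrt{0} - 0}}{9} = \frac{2}{9} - \frac{-14 - \sqrt{\left(-1\right) 0 + 0}}{9} = \frac{2}{9} - \frac{-14 - \sqrt{0 + 0}}{9} = \frac{2}{9} - \frac{-14 - \sqrt{0}}{9} = \frac{2}{9} - \frac{-14 - 0}{9} = \frac{2}{9} - \frac{-14 + 0}{9} = \frac{2}{9} - - \frac{14}{9} = \frac{2}{9} + \frac{14}{9} = \frac{16}{9} \approx 1.7778$)
$F = -29$ ($F = 6 - 35 = -29$)
$\left(U + F\right)^{2} = \left(\frac{16}{9} - 29\right)^{2} = \left(- \frac{245}{9}\right)^{2} = \frac{60025}{81}$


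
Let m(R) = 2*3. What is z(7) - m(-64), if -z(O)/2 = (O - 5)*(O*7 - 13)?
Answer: -150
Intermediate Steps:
z(O) = -2*(-13 + 7*O)*(-5 + O) (z(O) = -2*(O - 5)*(O*7 - 13) = -2*(-5 + O)*(7*O - 13) = -2*(-5 + O)*(-13 + 7*O) = -2*(-13 + 7*O)*(-5 + O))
m(R) = 6
z(7) - m(-64) = (-130 - 14*7**2 + 96*7) - 1*6 = (-130 - 14*49 + 672) - 6 = (-130 - 686 + 672) - 6 = -144 - 6 = -150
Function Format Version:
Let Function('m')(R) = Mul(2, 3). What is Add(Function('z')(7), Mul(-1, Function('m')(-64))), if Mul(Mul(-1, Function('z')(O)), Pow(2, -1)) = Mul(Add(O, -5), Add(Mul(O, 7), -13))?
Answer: -150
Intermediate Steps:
Function('z')(O) = Mul(-2, Add(-13, Mul(7, O)), Add(-5, O)) (Function('z')(O) = Mul(-2, Mul(Add(O, -5), Add(Mul(O, 7), -13))) = Mul(-2, Mul(Add(-5, O), Add(Mul(7, O), -13))) = Mul(-2, Mul(Add(-5, O), Add(-13, Mul(7, O)))) = Mul(-2, Mul(Add(-13, Mul(7, O)), Add(-5, O))) = Mul(-2, Add(-13, Mul(7, O)), Add(-5, O)))
Function('m')(R) = 6
Add(Function('z')(7), Mul(-1, Function('m')(-64))) = Add(Add(-130, Mul(-14, Pow(7, 2)), Mul(96, 7)), Mul(-1, 6)) = Add(Add(-130, Mul(-14, 49), 672), -6) = Add(Add(-130, -686, 672), -6) = Add(-144, -6) = -150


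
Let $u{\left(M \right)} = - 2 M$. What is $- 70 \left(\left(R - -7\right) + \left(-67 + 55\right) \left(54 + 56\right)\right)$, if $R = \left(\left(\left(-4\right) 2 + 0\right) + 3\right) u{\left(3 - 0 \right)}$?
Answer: $89810$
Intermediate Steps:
$R = 30$ ($R = \left(\left(\left(-4\right) 2 + 0\right) + 3\right) \left(- 2 \left(3 - 0\right)\right) = \left(\left(-8 + 0\right) + 3\right) \left(- 2 \left(3 + 0\right)\right) = \left(-8 + 3\right) \left(\left(-2\right) 3\right) = \left(-5\right) \left(-6\right) = 30$)
$- 70 \left(\left(R - -7\right) + \left(-67 + 55\right) \left(54 + 56\right)\right) = - 70 \left(\left(30 - -7\right) + \left(-67 + 55\right) \left(54 + 56\right)\right) = - 70 \left(\left(30 + 7\right) - 1320\right) = - 70 \left(37 - 1320\right) = \left(-70\right) \left(-1283\right) = 89810$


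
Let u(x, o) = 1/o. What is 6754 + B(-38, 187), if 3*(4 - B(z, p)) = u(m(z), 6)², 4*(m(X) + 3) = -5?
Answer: 729863/108 ≈ 6758.0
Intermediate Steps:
m(X) = -17/4 (m(X) = -3 + (¼)*(-5) = -3 - 5/4 = -17/4)
B(z, p) = 431/108 (B(z, p) = 4 - (1/6)²/3 = 4 - (⅙)²/3 = 4 - ⅓*1/36 = 4 - 1/108 = 431/108)
6754 + B(-38, 187) = 6754 + 431/108 = 729863/108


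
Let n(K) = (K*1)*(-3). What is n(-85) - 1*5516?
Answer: -5261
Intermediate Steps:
n(K) = -3*K (n(K) = K*(-3) = -3*K)
n(-85) - 1*5516 = -3*(-85) - 1*5516 = 255 - 5516 = -5261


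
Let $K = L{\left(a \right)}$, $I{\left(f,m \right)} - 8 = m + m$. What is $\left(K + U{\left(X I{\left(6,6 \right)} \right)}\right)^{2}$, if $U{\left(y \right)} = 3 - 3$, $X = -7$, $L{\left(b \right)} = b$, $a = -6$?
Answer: $36$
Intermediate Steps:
$I{\left(f,m \right)} = 8 + 2 m$ ($I{\left(f,m \right)} = 8 + \left(m + m\right) = 8 + 2 m$)
$K = -6$
$U{\left(y \right)} = 0$ ($U{\left(y \right)} = 3 - 3 = 0$)
$\left(K + U{\left(X I{\left(6,6 \right)} \right)}\right)^{2} = \left(-6 + 0\right)^{2} = \left(-6\right)^{2} = 36$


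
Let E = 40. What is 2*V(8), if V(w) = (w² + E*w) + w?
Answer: 784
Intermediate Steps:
V(w) = w² + 41*w (V(w) = (w² + 40*w) + w = w² + 41*w)
2*V(8) = 2*(8*(41 + 8)) = 2*(8*49) = 2*392 = 784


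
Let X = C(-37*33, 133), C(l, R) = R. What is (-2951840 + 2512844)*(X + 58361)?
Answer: -25678632024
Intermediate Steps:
X = 133
(-2951840 + 2512844)*(X + 58361) = (-2951840 + 2512844)*(133 + 58361) = -438996*58494 = -25678632024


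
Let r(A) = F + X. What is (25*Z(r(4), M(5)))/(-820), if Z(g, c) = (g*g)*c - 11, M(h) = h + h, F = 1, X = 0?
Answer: 5/164 ≈ 0.030488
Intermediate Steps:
M(h) = 2*h
r(A) = 1 (r(A) = 1 + 0 = 1)
Z(g, c) = -11 + c*g² (Z(g, c) = g²*c - 11 = c*g² - 11 = -11 + c*g²)
(25*Z(r(4), M(5)))/(-820) = (25*(-11 + (2*5)*1²))/(-820) = (25*(-11 + 10*1))*(-1/820) = (25*(-11 + 10))*(-1/820) = (25*(-1))*(-1/820) = -25*(-1/820) = 5/164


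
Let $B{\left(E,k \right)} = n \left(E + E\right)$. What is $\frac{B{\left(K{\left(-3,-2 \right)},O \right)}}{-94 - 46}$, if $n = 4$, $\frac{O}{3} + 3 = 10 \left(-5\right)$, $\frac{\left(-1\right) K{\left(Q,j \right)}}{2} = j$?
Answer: $- \frac{8}{35} \approx -0.22857$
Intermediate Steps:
$K{\left(Q,j \right)} = - 2 j$
$O = -159$ ($O = -9 + 3 \cdot 10 \left(-5\right) = -9 + 3 \left(-50\right) = -9 - 150 = -159$)
$B{\left(E,k \right)} = 8 E$ ($B{\left(E,k \right)} = 4 \left(E + E\right) = 4 \cdot 2 E = 8 E$)
$\frac{B{\left(K{\left(-3,-2 \right)},O \right)}}{-94 - 46} = \frac{8 \left(\left(-2\right) \left(-2\right)\right)}{-94 - 46} = \frac{8 \cdot 4}{-140} = 32 \left(- \frac{1}{140}\right) = - \frac{8}{35}$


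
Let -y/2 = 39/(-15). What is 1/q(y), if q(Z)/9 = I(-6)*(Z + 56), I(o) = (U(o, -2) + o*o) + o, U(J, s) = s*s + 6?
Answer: 1/22032 ≈ 4.5389e-5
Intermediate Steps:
U(J, s) = 6 + s² (U(J, s) = s² + 6 = 6 + s²)
I(o) = 10 + o + o² (I(o) = ((6 + (-2)²) + o*o) + o = ((6 + 4) + o²) + o = (10 + o²) + o = 10 + o + o²)
y = 26/5 (y = -78/(-15) = -78*(-1)/15 = -2*(-13/5) = 26/5 ≈ 5.2000)
q(Z) = 20160 + 360*Z (q(Z) = 9*((10 - 6 + (-6)²)*(Z + 56)) = 9*((10 - 6 + 36)*(56 + Z)) = 9*(40*(56 + Z)) = 9*(2240 + 40*Z) = 20160 + 360*Z)
1/q(y) = 1/(20160 + 360*(26/5)) = 1/(20160 + 1872) = 1/22032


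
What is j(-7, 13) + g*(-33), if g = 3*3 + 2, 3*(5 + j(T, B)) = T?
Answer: -1111/3 ≈ -370.33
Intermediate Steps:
j(T, B) = -5 + T/3
g = 11 (g = 9 + 2 = 11)
j(-7, 13) + g*(-33) = (-5 + (⅓)*(-7)) + 11*(-33) = (-5 - 7/3) - 363 = -22/3 - 363 = -1111/3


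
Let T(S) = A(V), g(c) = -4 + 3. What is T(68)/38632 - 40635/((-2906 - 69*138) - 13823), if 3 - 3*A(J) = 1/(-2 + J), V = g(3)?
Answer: 7064282195/4563578844 ≈ 1.5480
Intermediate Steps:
g(c) = -1
V = -1
A(J) = 1 - 1/(3*(-2 + J))
T(S) = 10/9 (T(S) = (-7/3 - 1)/(-2 - 1) = -10/3/(-3) = -1/3*(-10/3) = 10/9)
T(68)/38632 - 40635/((-2906 - 69*138) - 13823) = (10/9)/38632 - 40635/((-2906 - 69*138) - 13823) = (10/9)*(1/38632) - 40635/((-2906 - 9522) - 13823) = 5/173844 - 40635/(-12428 - 13823) = 5/173844 - 40635/(-26251) = 5/173844 - 40635*(-1/26251) = 5/173844 + 40635/26251 = 7064282195/4563578844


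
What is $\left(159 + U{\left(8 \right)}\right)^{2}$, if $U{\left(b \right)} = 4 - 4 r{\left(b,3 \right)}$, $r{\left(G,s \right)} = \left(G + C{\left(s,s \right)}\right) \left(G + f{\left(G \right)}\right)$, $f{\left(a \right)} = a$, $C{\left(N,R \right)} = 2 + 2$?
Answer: $366025$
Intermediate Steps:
$C{\left(N,R \right)} = 4$
$r{\left(G,s \right)} = 2 G \left(4 + G\right)$ ($r{\left(G,s \right)} = \left(G + 4\right) \left(G + G\right) = \left(4 + G\right) 2 G = 2 G \left(4 + G\right)$)
$U{\left(b \right)} = 4 - 8 b \left(4 + b\right)$ ($U{\left(b \right)} = 4 - 4 \cdot 2 b \left(4 + b\right) = 4 - 8 b \left(4 + b\right)$)
$\left(159 + U{\left(8 \right)}\right)^{2} = \left(159 - \left(252 + 512\right)\right)^{2} = \left(159 - 764\right)^{2} = \left(-605\right)^{2} = 366025$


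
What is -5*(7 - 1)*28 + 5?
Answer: -835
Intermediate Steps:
-5*(7 - 1)*28 + 5 = -5*6*28 + 5 = -30*28 + 5 = -840 + 5 = -835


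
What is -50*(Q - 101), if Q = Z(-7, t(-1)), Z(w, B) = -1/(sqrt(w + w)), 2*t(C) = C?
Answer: 5050 - 25*I*sqrt(14)/7 ≈ 5050.0 - 13.363*I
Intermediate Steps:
t(C) = C/2
Z(w, B) = -sqrt(2)/(2*sqrt(w)) (Z(w, B) = -1/(sqrt(2*w)) = -1/(sqrt(2)*sqrt(w)) = -sqrt(2)/(2*sqrt(w)))
Q = I*sqrt(14)/14 (Q = -sqrt(2)/(2*sqrt(-7)) = -sqrt(2)*(-I*sqrt(7)/7)/2 = I*sqrt(14)/14 ≈ 0.26726*I)
-50*(Q - 101) = -50*(I*sqrt(14)/14 - 101) = -50*(-101 + I*sqrt(14)/14) = 5050 - 25*I*sqrt(14)/7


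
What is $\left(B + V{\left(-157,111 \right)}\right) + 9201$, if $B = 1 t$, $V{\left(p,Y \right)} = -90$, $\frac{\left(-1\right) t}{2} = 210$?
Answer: $8691$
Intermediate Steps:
$t = -420$ ($t = \left(-2\right) 210 = -420$)
$B = -420$ ($B = 1 \left(-420\right) = -420$)
$\left(B + V{\left(-157,111 \right)}\right) + 9201 = \left(-420 - 90\right) + 9201 = -510 + 9201 = 8691$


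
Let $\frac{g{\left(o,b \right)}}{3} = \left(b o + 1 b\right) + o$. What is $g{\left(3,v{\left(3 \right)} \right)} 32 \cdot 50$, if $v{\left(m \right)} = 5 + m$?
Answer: $168000$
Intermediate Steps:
$g{\left(o,b \right)} = 3 b + 3 o + 3 b o$ ($g{\left(o,b \right)} = 3 \left(\left(b o + 1 b\right) + o\right) = 3 \left(\left(b o + b\right) + o\right) = 3 \left(\left(b + b o\right) + o\right) = 3 \left(b + o + b o\right) = 3 b + 3 o + 3 b o$)
$g{\left(3,v{\left(3 \right)} \right)} 32 \cdot 50 = \left(3 \left(5 + 3\right) + 3 \cdot 3 + 3 \left(5 + 3\right) 3\right) 32 \cdot 50 = \left(3 \cdot 8 + 9 + 3 \cdot 8 \cdot 3\right) 32 \cdot 50 = \left(24 + 9 + 72\right) 32 \cdot 50 = 105 \cdot 32 \cdot 50 = 3360 \cdot 50 = 168000$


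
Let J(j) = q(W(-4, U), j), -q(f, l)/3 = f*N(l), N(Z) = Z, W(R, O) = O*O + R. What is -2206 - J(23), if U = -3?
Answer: -1861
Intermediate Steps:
W(R, O) = R + O**2 (W(R, O) = O**2 + R = R + O**2)
q(f, l) = -3*f*l
J(j) = -15*j (J(j) = -3*(-4 + (-3)**2)*j = -3*(-4 + 9)*j = -3*5*j = -15*j)
-2206 - J(23) = -2206 - (-15)*23 = -2206 - 1*(-345) = -2206 + 345 = -1861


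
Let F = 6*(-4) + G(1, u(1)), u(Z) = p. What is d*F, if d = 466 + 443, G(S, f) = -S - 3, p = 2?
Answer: -25452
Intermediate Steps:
u(Z) = 2
G(S, f) = -3 - S
d = 909
F = -28 (F = 6*(-4) + (-3 - 1*1) = -24 + (-3 - 1) = -24 - 4 = -28)
d*F = 909*(-28) = -25452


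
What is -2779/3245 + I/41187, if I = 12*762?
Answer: -28262131/44550605 ≈ -0.63438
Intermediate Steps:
I = 9144
-2779/3245 + I/41187 = -2779/3245 + 9144/41187 = -2779*1/3245 + 9144*(1/41187) = -2779/3245 + 3048/13729 = -28262131/44550605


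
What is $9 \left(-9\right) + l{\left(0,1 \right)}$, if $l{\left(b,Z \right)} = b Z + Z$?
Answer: $-80$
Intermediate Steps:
$l{\left(b,Z \right)} = Z + Z b$ ($l{\left(b,Z \right)} = Z b + Z = Z + Z b$)
$9 \left(-9\right) + l{\left(0,1 \right)} = 9 \left(-9\right) + 1 \left(1 + 0\right) = -81 + 1 \cdot 1 = -81 + 1 = -80$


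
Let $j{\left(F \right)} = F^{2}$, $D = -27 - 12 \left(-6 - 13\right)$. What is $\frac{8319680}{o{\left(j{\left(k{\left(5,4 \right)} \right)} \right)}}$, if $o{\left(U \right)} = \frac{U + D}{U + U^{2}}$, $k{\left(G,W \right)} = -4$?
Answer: $\frac{2262952960}{217} \approx 1.0428 \cdot 10^{7}$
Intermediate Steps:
$D = 201$ ($D = -27 - 12 \left(-6 - 13\right) = -27 - -228 = -27 + 228 = 201$)
$o{\left(U \right)} = \frac{201 + U}{U + U^{2}}$ ($o{\left(U \right)} = \frac{U + 201}{U + U^{2}} = \frac{201 + U}{U + U^{2}}$)
$\frac{8319680}{o{\left(j{\left(k{\left(5,4 \right)} \right)} \right)}} = \frac{8319680}{\frac{1}{\left(-4\right)^{2}} \frac{1}{1 + \left(-4\right)^{2}} \left(201 + \left(-4\right)^{2}\right)} = \frac{8319680}{\frac{1}{16} \frac{1}{1 + 16} \left(201 + 16\right)} = \frac{8319680}{\frac{1}{16} \cdot \frac{1}{17} \cdot 217} = \frac{8319680}{\frac{217}{272}} = 8319680 \cdot \frac{272}{217} = \frac{2262952960}{217}$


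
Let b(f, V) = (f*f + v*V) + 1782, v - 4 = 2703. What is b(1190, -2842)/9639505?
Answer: -6275412/9639505 ≈ -0.65101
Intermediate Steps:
v = 2707 (v = 4 + 2703 = 2707)
b(f, V) = 1782 + f² + 2707*V (b(f, V) = (f*f + 2707*V) + 1782 = (f² + 2707*V) + 1782 = 1782 + f² + 2707*V)
b(1190, -2842)/9639505 = (1782 + 1190² + 2707*(-2842))/9639505 = (1782 + 1416100 - 7693294)*(1/9639505) = -6275412*1/9639505 = -6275412/9639505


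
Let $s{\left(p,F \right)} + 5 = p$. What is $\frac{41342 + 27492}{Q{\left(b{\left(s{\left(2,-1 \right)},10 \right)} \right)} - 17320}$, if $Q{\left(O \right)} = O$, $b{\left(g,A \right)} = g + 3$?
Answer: $- \frac{34417}{8660} \approx -3.9743$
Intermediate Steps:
$s{\left(p,F \right)} = -5 + p$
$b{\left(g,A \right)} = 3 + g$
$\frac{41342 + 27492}{Q{\left(b{\left(s{\left(2,-1 \right)},10 \right)} \right)} - 17320} = \frac{41342 + 27492}{\left(3 + \left(-5 + 2\right)\right) - 17320} = \frac{68834}{\left(3 - 3\right) - 17320} = \frac{68834}{0 - 17320} = \frac{68834}{-17320} = 68834 \left(- \frac{1}{17320}\right) = - \frac{34417}{8660}$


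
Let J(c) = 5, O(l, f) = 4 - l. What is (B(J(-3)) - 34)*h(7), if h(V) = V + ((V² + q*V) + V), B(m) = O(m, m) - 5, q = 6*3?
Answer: -7560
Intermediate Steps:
q = 18
B(m) = -1 - m (B(m) = (4 - m) - 5 = -1 - m)
h(V) = V² + 20*V (h(V) = V + ((V² + 18*V) + V) = V + (V² + 19*V) = V² + 20*V)
(B(J(-3)) - 34)*h(7) = ((-1 - 1*5) - 34)*(7*(20 + 7)) = ((-1 - 5) - 34)*(7*27) = (-6 - 34)*189 = -40*189 = -7560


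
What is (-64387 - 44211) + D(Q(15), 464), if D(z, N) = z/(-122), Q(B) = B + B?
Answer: -6624493/61 ≈ -1.0860e+5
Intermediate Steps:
Q(B) = 2*B
D(z, N) = -z/122 (D(z, N) = z*(-1/122) = -z/122)
(-64387 - 44211) + D(Q(15), 464) = (-64387 - 44211) - 15/61 = -108598 - 1/122*30 = -108598 - 15/61 = -6624493/61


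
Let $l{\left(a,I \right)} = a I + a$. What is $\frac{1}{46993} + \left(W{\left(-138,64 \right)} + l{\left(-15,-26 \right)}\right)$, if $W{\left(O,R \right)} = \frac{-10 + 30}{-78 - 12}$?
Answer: $\frac{158507398}{422937} \approx 374.78$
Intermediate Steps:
$l{\left(a,I \right)} = a + I a$ ($l{\left(a,I \right)} = I a + a = a + I a$)
$W{\left(O,R \right)} = - \frac{2}{9}$ ($W{\left(O,R \right)} = \frac{20}{-90} = 20 \left(- \frac{1}{90}\right) = - \frac{2}{9}$)
$\frac{1}{46993} + \left(W{\left(-138,64 \right)} + l{\left(-15,-26 \right)}\right) = \frac{1}{46993} - \left(\frac{2}{9} + 15 \left(1 - 26\right)\right) = \frac{1}{46993} - - \frac{3373}{9} = \frac{1}{46993} + \left(- \frac{2}{9} + 375\right) = \frac{1}{46993} + \frac{3373}{9} = \frac{158507398}{422937}$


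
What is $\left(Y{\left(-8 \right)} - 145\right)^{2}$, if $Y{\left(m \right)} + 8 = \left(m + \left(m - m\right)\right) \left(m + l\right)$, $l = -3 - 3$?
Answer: $1681$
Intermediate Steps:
$l = -6$ ($l = -3 - 3 = -6$)
$Y{\left(m \right)} = -8 + m \left(-6 + m\right)$ ($Y{\left(m \right)} = -8 + \left(m + \left(m - m\right)\right) \left(m - 6\right) = -8 + \left(m + 0\right) \left(-6 + m\right) = -8 + m \left(-6 + m\right)$)
$\left(Y{\left(-8 \right)} - 145\right)^{2} = \left(\left(-8 + \left(-8\right)^{2} - -48\right) - 145\right)^{2} = \left(\left(-8 + 64 + 48\right) - 145\right)^{2} = \left(104 - 145\right)^{2} = \left(-41\right)^{2} = 1681$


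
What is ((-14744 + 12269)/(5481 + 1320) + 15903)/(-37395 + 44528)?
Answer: 36051276/16170511 ≈ 2.2294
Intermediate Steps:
((-14744 + 12269)/(5481 + 1320) + 15903)/(-37395 + 44528) = (-2475/6801 + 15903)/7133 = (-2475*1/6801 + 15903)*(1/7133) = (-825/2267 + 15903)*(1/7133) = (36051276/2267)*(1/7133) = 36051276/16170511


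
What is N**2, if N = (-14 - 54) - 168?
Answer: 55696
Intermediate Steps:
N = -236 (N = -68 - 168 = -236)
N**2 = (-236)**2 = 55696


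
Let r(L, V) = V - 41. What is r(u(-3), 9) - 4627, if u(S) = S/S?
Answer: -4659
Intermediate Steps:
u(S) = 1
r(L, V) = -41 + V
r(u(-3), 9) - 4627 = (-41 + 9) - 4627 = -32 - 4627 = -4659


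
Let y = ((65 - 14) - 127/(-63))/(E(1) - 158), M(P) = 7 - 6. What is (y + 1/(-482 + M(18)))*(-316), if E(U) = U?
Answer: 510792196/4757571 ≈ 107.36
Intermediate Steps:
M(P) = 1
y = -3340/9891 (y = ((65 - 14) - 127/(-63))/(1 - 158) = (51 - 127*(-1/63))/(-157) = (51 + 127/63)*(-1/157) = (3340/63)*(-1/157) = -3340/9891 ≈ -0.33768)
(y + 1/(-482 + M(18)))*(-316) = (-3340/9891 + 1/(-482 + 1))*(-316) = (-3340/9891 + 1/(-481))*(-316) = (-3340/9891 - 1/481)*(-316) = -1616431/4757571*(-316) = 510792196/4757571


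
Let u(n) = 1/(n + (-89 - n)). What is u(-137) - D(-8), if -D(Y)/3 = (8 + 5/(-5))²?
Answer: 13082/89 ≈ 146.99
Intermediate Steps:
u(n) = -1/89 (u(n) = 1/(-89) = -1/89)
D(Y) = -147 (D(Y) = -3*(8 + 5/(-5))² = -3*(8 + 5*(-⅕))² = -3*(8 - 1)² = -3*7² = -3*49 = -147)
u(-137) - D(-8) = -1/89 - 1*(-147) = -1/89 + 147 = 13082/89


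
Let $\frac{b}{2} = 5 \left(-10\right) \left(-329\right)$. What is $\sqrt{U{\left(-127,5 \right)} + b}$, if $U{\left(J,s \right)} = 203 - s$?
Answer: $\sqrt{33098} \approx 181.93$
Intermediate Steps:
$b = 32900$ ($b = 2 \cdot 5 \left(-10\right) \left(-329\right) = 2 \left(\left(-50\right) \left(-329\right)\right) = 2 \cdot 16450 = 32900$)
$\sqrt{U{\left(-127,5 \right)} + b} = \sqrt{\left(203 - 5\right) + 32900} = \sqrt{198 + 32900} = \sqrt{33098}$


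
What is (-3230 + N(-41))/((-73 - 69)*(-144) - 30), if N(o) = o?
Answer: -3271/20418 ≈ -0.16020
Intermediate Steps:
(-3230 + N(-41))/((-73 - 69)*(-144) - 30) = (-3230 - 41)/((-73 - 69)*(-144) - 30) = -3271/(-142*(-144) - 30) = -3271/(20448 - 30) = -3271/20418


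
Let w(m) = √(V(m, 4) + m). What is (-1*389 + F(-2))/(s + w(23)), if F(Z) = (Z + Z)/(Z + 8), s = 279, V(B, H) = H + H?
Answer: -3507/2510 + 1169*√31/233430 ≈ -1.3693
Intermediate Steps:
V(B, H) = 2*H
F(Z) = 2*Z/(8 + Z) (F(Z) = (2*Z)/(8 + Z) = 2*Z/(8 + Z))
w(m) = √(8 + m) (w(m) = √(2*4 + m) = √(8 + m))
(-1*389 + F(-2))/(s + w(23)) = (-1*389 + 2*(-2)/(8 - 2))/(279 + √(8 + 23)) = (-389 + 2*(-2)/6)/(279 + √31) = (-389 + 2*(-2)*(⅙))/(279 + √31) = (-389 - ⅔)/(279 + √31) = -1169/(3*(279 + √31))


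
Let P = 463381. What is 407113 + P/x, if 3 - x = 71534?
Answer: 29120736622/71531 ≈ 4.0711e+5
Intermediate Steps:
x = -71531 (x = 3 - 1*71534 = 3 - 71534 = -71531)
407113 + P/x = 407113 + 463381/(-71531) = 407113 + 463381*(-1/71531) = 407113 - 463381/71531 = 29120736622/71531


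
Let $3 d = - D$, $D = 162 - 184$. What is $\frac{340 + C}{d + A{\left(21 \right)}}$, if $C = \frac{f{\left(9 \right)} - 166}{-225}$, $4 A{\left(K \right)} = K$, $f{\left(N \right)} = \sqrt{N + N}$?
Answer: $\frac{306664}{11325} - \frac{4 \sqrt{2}}{3775} \approx 27.077$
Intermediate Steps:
$D = -22$
$f{\left(N \right)} = \sqrt{2} \sqrt{N}$ ($f{\left(N \right)} = \sqrt{2 N} = \sqrt{2} \sqrt{N}$)
$A{\left(K \right)} = \frac{K}{4}$
$d = \frac{22}{3}$ ($d = \frac{\left(-1\right) \left(-22\right)}{3} = \frac{1}{3} \cdot 22 = \frac{22}{3} \approx 7.3333$)
$C = \frac{166}{225} - \frac{\sqrt{2}}{75}$ ($C = \frac{\sqrt{2} \sqrt{9} - 166}{-225} = \left(\sqrt{2} \cdot 3 - 166\right) \left(- \frac{1}{225}\right) = \left(3 \sqrt{2} - 166\right) \left(- \frac{1}{225}\right) = \left(-166 + 3 \sqrt{2}\right) \left(- \frac{1}{225}\right) = \frac{166}{225} - \frac{\sqrt{2}}{75} \approx 0.71892$)
$\frac{340 + C}{d + A{\left(21 \right)}} = \frac{340 + \left(\frac{166}{225} - \frac{\sqrt{2}}{75}\right)}{\frac{22}{3} + \frac{1}{4} \cdot 21} = \frac{\frac{76666}{225} - \frac{\sqrt{2}}{75}}{\frac{22}{3} + \frac{21}{4}} = \frac{\frac{76666}{225} - \frac{\sqrt{2}}{75}}{\frac{151}{12}} = \left(\frac{76666}{225} - \frac{\sqrt{2}}{75}\right) \frac{12}{151} = \frac{306664}{11325} - \frac{4 \sqrt{2}}{3775}$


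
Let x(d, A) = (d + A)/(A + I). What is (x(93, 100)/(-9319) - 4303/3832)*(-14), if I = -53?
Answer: 13197964185/839194588 ≈ 15.727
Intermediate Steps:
x(d, A) = (A + d)/(-53 + A) (x(d, A) = (d + A)/(A - 53) = (A + d)/(-53 + A))
(x(93, 100)/(-9319) - 4303/3832)*(-14) = (((100 + 93)/(-53 + 100))/(-9319) - 4303/3832)*(-14) = ((193/47)*(-1/9319) - 4303*1/3832)*(-14) = (((1/47)*193)*(-1/9319) - 4303/3832)*(-14) = ((193/47)*(-1/9319) - 4303/3832)*(-14) = (-193/437993 - 4303/3832)*(-14) = -1885423455/1678389176*(-14) = 13197964185/839194588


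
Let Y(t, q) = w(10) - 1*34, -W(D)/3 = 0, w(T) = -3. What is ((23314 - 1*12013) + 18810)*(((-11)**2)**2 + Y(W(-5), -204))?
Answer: 439741044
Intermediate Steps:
W(D) = 0 (W(D) = -3*0 = 0)
Y(t, q) = -37 (Y(t, q) = -3 - 1*34 = -3 - 34 = -37)
((23314 - 1*12013) + 18810)*(((-11)**2)**2 + Y(W(-5), -204)) = ((23314 - 1*12013) + 18810)*(((-11)**2)**2 - 37) = ((23314 - 12013) + 18810)*(121**2 - 37) = (11301 + 18810)*(14641 - 37) = 30111*14604 = 439741044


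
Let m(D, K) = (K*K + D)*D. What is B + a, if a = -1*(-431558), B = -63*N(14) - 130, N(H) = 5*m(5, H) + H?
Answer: 113971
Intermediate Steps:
m(D, K) = D*(D + K²) (m(D, K) = (K² + D)*D = (D + K²)*D = D*(D + K²))
N(H) = 125 + H + 25*H² (N(H) = 5*(5*(5 + H²)) + H = 5*(25 + 5*H²) + H = (125 + 25*H²) + H = 125 + H + 25*H²)
B = -317587 (B = -63*(125 + 14 + 25*14²) - 130 = -63*(125 + 14 + 25*196) - 130 = -63*(125 + 14 + 4900) - 130 = -63*5039 - 130 = -317457 - 130 = -317587)
a = 431558
B + a = -317587 + 431558 = 113971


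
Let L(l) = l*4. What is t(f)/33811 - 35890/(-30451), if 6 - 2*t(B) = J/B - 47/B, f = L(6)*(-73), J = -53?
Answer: 28732025189/24375972828 ≈ 1.1787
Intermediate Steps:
L(l) = 4*l
f = -1752 (f = (4*6)*(-73) = 24*(-73) = -1752)
t(B) = 3 + 50/B (t(B) = 3 - (-53/B - 47/B)/2 = 3 - (-50)/B = 3 + 50/B)
t(f)/33811 - 35890/(-30451) = (3 + 50/(-1752))/33811 - 35890/(-30451) = (3 + 50*(-1/1752))*(1/33811) - 35890*(-1/30451) = (3 - 25/876)*(1/33811) + 970/823 = (2603/876)*(1/33811) + 970/823 = 2603/29618436 + 970/823 = 28732025189/24375972828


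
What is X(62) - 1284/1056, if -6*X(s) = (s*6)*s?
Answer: -338379/88 ≈ -3845.2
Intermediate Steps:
X(s) = -s**2 (X(s) = -s*6*s/6 = -6*s*s/6 = -s**2)
X(62) - 1284/1056 = -1*62**2 - 1284/1056 = -1*3844 - 1284*1/1056 = -3844 - 107/88 = -338379/88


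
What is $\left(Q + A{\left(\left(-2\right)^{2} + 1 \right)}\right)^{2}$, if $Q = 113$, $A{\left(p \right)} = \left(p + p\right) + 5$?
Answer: $16384$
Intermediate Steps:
$A{\left(p \right)} = 5 + 2 p$ ($A{\left(p \right)} = 2 p + 5 = 5 + 2 p$)
$\left(Q + A{\left(\left(-2\right)^{2} + 1 \right)}\right)^{2} = \left(113 + \left(5 + 2 \left(\left(-2\right)^{2} + 1\right)\right)\right)^{2} = \left(113 + \left(5 + 2 \left(4 + 1\right)\right)\right)^{2} = \left(113 + \left(5 + 2 \cdot 5\right)\right)^{2} = \left(113 + \left(5 + 10\right)\right)^{2} = \left(113 + 15\right)^{2} = 128^{2} = 16384$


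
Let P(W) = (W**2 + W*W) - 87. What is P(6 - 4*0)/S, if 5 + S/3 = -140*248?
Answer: 1/6945 ≈ 0.00014399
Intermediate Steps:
S = -104175 (S = -15 + 3*(-140*248) = -15 + 3*(-34720) = -15 - 104160 = -104175)
P(W) = -87 + 2*W**2 (P(W) = (W**2 + W**2) - 87 = 2*W**2 - 87 = -87 + 2*W**2)
P(6 - 4*0)/S = (-87 + 2*(6 - 4*0)**2)/(-104175) = (-87 + 2*(6 + 0)**2)*(-1/104175) = (-87 + 2*6**2)*(-1/104175) = (-87 + 2*36)*(-1/104175) = (-87 + 72)*(-1/104175) = -15*(-1/104175) = 1/6945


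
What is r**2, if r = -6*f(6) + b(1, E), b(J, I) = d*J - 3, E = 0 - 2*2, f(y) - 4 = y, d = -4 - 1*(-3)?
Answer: 4096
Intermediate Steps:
d = -1 (d = -4 + 3 = -1)
f(y) = 4 + y
E = -4 (E = 0 - 4 = -4)
b(J, I) = -3 - J (b(J, I) = -J - 3 = -3 - J)
r = -64 (r = -6*(4 + 6) + (-3 - 1*1) = -6*10 + (-3 - 1) = -60 - 4 = -64)
r**2 = (-64)**2 = 4096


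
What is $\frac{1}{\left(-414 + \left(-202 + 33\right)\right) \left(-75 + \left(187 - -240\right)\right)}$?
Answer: $- \frac{1}{205216} \approx -4.8729 \cdot 10^{-6}$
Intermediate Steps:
$\frac{1}{\left(-414 + \left(-202 + 33\right)\right) \left(-75 + \left(187 - -240\right)\right)} = \frac{1}{\left(-414 - 169\right) \left(-75 + \left(187 + 240\right)\right)} = \frac{1}{\left(-583\right) \left(-75 + 427\right)} = \frac{1}{\left(-583\right) 352} = \frac{1}{-205216} = - \frac{1}{205216}$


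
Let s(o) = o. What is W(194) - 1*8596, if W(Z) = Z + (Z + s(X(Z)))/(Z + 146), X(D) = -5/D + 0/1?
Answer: -554158289/65960 ≈ -8401.4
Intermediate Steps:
X(D) = -5/D (X(D) = -5/D + 0*1 = -5/D + 0 = -5/D)
W(Z) = Z + (Z - 5/Z)/(146 + Z) (W(Z) = Z + (Z - 5/Z)/(Z + 146) = Z + (Z - 5/Z)/(146 + Z))
W(194) - 1*8596 = (-5 + 194²*(147 + 194))/(194*(146 + 194)) - 1*8596 = (1/194)*(-5 + 37636*341)/340 - 8596 = (1/194)*(1/340)*(-5 + 12833876) - 8596 = (1/194)*(1/340)*12833871 - 8596 = 12833871/65960 - 8596 = -554158289/65960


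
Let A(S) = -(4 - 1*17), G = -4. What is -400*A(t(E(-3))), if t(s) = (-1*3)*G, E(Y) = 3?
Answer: -5200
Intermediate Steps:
t(s) = 12 (t(s) = -1*3*(-4) = -3*(-4) = 12)
A(S) = 13 (A(S) = -(4 - 17) = -1*(-13) = 13)
-400*A(t(E(-3))) = -400*13 = -5200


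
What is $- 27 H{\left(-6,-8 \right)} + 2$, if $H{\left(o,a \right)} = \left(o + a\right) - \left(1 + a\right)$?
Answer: $191$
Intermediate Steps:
$H{\left(o,a \right)} = -1 + o$ ($H{\left(o,a \right)} = \left(a + o\right) - \left(1 + a\right) = -1 + o$)
$- 27 H{\left(-6,-8 \right)} + 2 = - 27 \left(-1 - 6\right) + 2 = \left(-27\right) \left(-7\right) + 2 = 189 + 2 = 191$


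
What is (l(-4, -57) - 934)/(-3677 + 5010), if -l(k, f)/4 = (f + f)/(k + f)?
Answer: -57430/81313 ≈ -0.70628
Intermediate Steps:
l(k, f) = -8*f/(f + k) (l(k, f) = -4*(f + f)/(k + f) = -4*2*f/(f + k) = -8*f/(f + k))
(l(-4, -57) - 934)/(-3677 + 5010) = (-8*(-57)/(-57 - 4) - 934)/(-3677 + 5010) = (-8*(-57)/(-61) - 934)/1333 = (-8*(-57)*(-1/61) - 934)*(1/1333) = (-456/61 - 934)*(1/1333) = -57430/61*1/1333 = -57430/81313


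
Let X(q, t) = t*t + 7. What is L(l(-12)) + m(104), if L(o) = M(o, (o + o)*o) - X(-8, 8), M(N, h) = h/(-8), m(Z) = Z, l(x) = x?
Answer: -3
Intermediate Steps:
X(q, t) = 7 + t² (X(q, t) = t² + 7 = 7 + t²)
M(N, h) = -h/8 (M(N, h) = h*(-⅛) = -h/8)
L(o) = -71 - o²/4 (L(o) = -(o + o)*o/8 - (7 + 8²) = -2*o*o/8 - (7 + 64) = -o²/4 - 1*71 = -o²/4 - 71 = -71 - o²/4)
L(l(-12)) + m(104) = (-71 - ¼*(-12)²) + 104 = (-71 - ¼*144) + 104 = (-71 - 36) + 104 = -107 + 104 = -3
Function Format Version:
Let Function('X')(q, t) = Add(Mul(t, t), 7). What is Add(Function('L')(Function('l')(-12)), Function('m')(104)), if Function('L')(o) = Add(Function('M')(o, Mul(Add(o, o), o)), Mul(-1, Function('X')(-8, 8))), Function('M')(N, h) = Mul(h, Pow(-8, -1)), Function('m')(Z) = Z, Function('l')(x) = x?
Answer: -3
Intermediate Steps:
Function('X')(q, t) = Add(7, Pow(t, 2)) (Function('X')(q, t) = Add(Pow(t, 2), 7) = Add(7, Pow(t, 2)))
Function('M')(N, h) = Mul(Rational(-1, 8), h) (Function('M')(N, h) = Mul(h, Rational(-1, 8)) = Mul(Rational(-1, 8), h))
Function('L')(o) = Add(-71, Mul(Rational(-1, 4), Pow(o, 2))) (Function('L')(o) = Add(Mul(Rational(-1, 8), Mul(Add(o, o), o)), Mul(-1, Add(7, Pow(8, 2)))) = Add(Mul(Rational(-1, 8), Mul(Mul(2, o), o)), Mul(-1, Add(7, 64))) = Add(Mul(Rational(-1, 8), Mul(2, Pow(o, 2))), Mul(-1, 71)) = Add(Mul(Rational(-1, 4), Pow(o, 2)), -71) = Add(-71, Mul(Rational(-1, 4), Pow(o, 2))))
Add(Function('L')(Function('l')(-12)), Function('m')(104)) = Add(Add(-71, Mul(Rational(-1, 4), Pow(-12, 2))), 104) = Add(Add(-71, Mul(Rational(-1, 4), 144)), 104) = Add(Add(-71, -36), 104) = Add(-107, 104) = -3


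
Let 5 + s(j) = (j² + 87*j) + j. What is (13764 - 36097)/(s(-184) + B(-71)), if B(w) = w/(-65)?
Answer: -1451645/1147906 ≈ -1.2646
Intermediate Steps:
B(w) = -w/65 (B(w) = w*(-1/65) = -w/65)
s(j) = -5 + j² + 88*j (s(j) = -5 + ((j² + 87*j) + j) = -5 + (j² + 88*j) = -5 + j² + 88*j)
(13764 - 36097)/(s(-184) + B(-71)) = (13764 - 36097)/((-5 + (-184)² + 88*(-184)) - 1/65*(-71)) = -22333/((-5 + 33856 - 16192) + 71/65) = -22333/(17659 + 71/65) = -22333/1147906/65 = -22333*65/1147906 = -1451645/1147906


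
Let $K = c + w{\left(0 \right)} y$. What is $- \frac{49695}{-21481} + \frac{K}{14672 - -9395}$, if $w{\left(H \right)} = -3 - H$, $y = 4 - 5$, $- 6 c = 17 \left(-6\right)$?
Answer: $\frac{1196439185}{516983227} \approx 2.3143$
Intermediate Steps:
$c = 17$ ($c = - \frac{17 \left(-6\right)}{6} = \left(- \frac{1}{6}\right) \left(-102\right) = 17$)
$y = -1$ ($y = 4 - 5 = -1$)
$K = 20$ ($K = 17 + \left(-3 - 0\right) \left(-1\right) = 17 + \left(-3 + 0\right) \left(-1\right) = 17 - -3 = 17 + 3 = 20$)
$- \frac{49695}{-21481} + \frac{K}{14672 - -9395} = - \frac{49695}{-21481} + \frac{20}{14672 - -9395} = \left(-49695\right) \left(- \frac{1}{21481}\right) + \frac{20}{14672 + 9395} = \frac{49695}{21481} + \frac{20}{24067} = \frac{1196439185}{516983227}$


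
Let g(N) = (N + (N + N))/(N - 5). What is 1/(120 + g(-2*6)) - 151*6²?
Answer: -11285119/2076 ≈ -5436.0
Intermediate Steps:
g(N) = 3*N/(-5 + N) (g(N) = (N + 2*N)/(-5 + N) = (3*N)/(-5 + N) = 3*N/(-5 + N))
1/(120 + g(-2*6)) - 151*6² = 1/(120 + 3*(-2*6)/(-5 - 2*6)) - 151*6² = 1/(120 + 3*(-12)/(-5 - 12)) - 151*36 = 1/(120 + 3*(-12)/(-17)) - 5436 = 1/(120 + 3*(-12)*(-1/17)) - 5436 = 1/(120 + 36/17) - 5436 = 1/(2076/17) - 5436 = 17/2076 - 5436 = -11285119/2076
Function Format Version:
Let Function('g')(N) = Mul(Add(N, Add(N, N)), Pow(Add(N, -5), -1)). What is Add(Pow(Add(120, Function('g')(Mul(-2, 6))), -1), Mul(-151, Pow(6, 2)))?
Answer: Rational(-11285119, 2076) ≈ -5436.0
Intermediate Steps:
Function('g')(N) = Mul(3, N, Pow(Add(-5, N), -1)) (Function('g')(N) = Mul(Add(N, Mul(2, N)), Pow(Add(-5, N), -1)) = Mul(Mul(3, N), Pow(Add(-5, N), -1)) = Mul(3, N, Pow(Add(-5, N), -1)))
Add(Pow(Add(120, Function('g')(Mul(-2, 6))), -1), Mul(-151, Pow(6, 2))) = Add(Pow(Add(120, Mul(3, Mul(-2, 6), Pow(Add(-5, Mul(-2, 6)), -1))), -1), Mul(-151, Pow(6, 2))) = Add(Pow(Add(120, Mul(3, -12, Pow(Add(-5, -12), -1))), -1), Mul(-151, 36)) = Add(Pow(Add(120, Mul(3, -12, Pow(-17, -1))), -1), -5436) = Add(Pow(Add(120, Mul(3, -12, Rational(-1, 17))), -1), -5436) = Add(Pow(Add(120, Rational(36, 17)), -1), -5436) = Add(Pow(Rational(2076, 17), -1), -5436) = Add(Rational(17, 2076), -5436) = Rational(-11285119, 2076)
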